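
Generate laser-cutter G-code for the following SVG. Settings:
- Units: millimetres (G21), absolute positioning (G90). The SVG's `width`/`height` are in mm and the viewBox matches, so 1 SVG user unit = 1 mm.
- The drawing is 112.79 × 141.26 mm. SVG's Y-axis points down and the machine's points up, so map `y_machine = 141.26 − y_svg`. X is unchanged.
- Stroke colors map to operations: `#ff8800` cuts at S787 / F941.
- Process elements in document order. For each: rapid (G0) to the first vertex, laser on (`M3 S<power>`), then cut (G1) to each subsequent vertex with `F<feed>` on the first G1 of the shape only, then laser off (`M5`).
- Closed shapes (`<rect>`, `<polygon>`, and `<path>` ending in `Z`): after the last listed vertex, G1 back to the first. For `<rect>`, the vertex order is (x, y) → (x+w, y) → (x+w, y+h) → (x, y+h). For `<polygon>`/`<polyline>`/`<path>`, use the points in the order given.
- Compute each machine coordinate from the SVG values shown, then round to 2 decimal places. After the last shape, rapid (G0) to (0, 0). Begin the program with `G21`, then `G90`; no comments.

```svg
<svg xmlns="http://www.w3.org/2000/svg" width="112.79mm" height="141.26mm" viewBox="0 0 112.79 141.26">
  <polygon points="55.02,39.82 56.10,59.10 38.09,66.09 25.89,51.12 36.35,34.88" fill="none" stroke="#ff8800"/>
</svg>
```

G21
G90
G0 X55.02 Y101.44
M3 S787
G1 X56.10 Y82.16 F941
G1 X38.09 Y75.17
G1 X25.89 Y90.14
G1 X36.35 Y106.38
G1 X55.02 Y101.44
M5
G0 X0.00 Y0.00

viewBox `0 0 112.79 141.26` with mm width/height → 1 unit = 1 mm. Flip: y_m = 141.26 − y_svg.

**Shape 1** — `<polygon>` regular polygon, stroke `#ff8800` → cut (S787, F941). Machine vertices: (55.02,101.44) → (56.10,82.16) → (38.09,75.17) → (25.89,90.14) → (36.35,106.38) → (55.02,101.44). Closed: final G1 returns to the first vertex.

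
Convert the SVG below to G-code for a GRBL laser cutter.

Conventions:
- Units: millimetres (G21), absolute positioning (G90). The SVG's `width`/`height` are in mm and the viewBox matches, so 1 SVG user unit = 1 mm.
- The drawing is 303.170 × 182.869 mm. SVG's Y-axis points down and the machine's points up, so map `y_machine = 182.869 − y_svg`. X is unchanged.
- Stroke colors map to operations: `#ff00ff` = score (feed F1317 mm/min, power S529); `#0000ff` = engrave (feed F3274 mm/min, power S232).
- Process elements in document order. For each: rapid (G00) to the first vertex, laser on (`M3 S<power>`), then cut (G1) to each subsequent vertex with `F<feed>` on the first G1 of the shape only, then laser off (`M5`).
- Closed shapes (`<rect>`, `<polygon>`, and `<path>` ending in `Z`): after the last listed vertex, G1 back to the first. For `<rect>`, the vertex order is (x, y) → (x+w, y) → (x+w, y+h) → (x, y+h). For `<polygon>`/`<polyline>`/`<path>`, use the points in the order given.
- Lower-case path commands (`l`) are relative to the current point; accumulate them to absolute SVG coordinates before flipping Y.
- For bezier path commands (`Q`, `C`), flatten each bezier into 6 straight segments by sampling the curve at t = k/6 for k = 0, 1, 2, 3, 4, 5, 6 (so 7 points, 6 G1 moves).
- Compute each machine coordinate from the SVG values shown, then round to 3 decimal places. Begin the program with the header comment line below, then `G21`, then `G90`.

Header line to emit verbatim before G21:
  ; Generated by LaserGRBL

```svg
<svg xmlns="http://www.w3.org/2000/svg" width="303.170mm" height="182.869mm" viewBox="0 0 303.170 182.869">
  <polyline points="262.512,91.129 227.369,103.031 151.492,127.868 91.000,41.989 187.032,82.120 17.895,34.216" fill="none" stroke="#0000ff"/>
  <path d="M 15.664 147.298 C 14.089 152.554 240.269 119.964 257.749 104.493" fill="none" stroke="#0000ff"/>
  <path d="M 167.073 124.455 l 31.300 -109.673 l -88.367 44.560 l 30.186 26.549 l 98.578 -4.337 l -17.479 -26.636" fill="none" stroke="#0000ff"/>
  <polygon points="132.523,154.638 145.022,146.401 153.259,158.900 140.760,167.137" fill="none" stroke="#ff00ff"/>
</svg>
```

1 u = 1 mm; y_m = 182.869 − y.

[1] `<polyline>` open polyline, #0000ff→engrave S232 F3274: (262.512,91.740) → (227.369,79.838) → (151.492,55.001) → (91.000,140.880) → (187.032,100.749) → (17.895,148.653)

[2] `<path>` cubic bezier, #0000ff→engrave S232 F3274: (15.664,35.571) → (31.835,35.842) → (73.842,40.895) → (129.561,49.201) → (186.867,59.234) → (233.638,69.468) → (257.749,78.376)

[3] `<path>` open polyline, #0000ff→engrave S232 F3274: (167.073,58.414) → (198.373,168.087) → (110.006,123.527) → (140.192,96.978) → (238.770,101.315) → (221.291,127.951)

[4] `<polygon>` regular polygon, #ff00ff→score S529 F1317: (132.523,28.231) → (145.022,36.468) → (153.259,23.969) → (140.760,15.732) → (132.523,28.231) (closed)

; Generated by LaserGRBL
G21
G90
G00 X262.512 Y91.740
M3 S232
G1 X227.369 Y79.838 F3274
G1 X151.492 Y55.001
G1 X91.000 Y140.880
G1 X187.032 Y100.749
G1 X17.895 Y148.653
M5
G00 X15.664 Y35.571
M3 S232
G1 X31.835 Y35.842 F3274
G1 X73.842 Y40.895
G1 X129.561 Y49.201
G1 X186.867 Y59.234
G1 X233.638 Y69.468
G1 X257.749 Y78.376
M5
G00 X167.073 Y58.414
M3 S232
G1 X198.373 Y168.087 F3274
G1 X110.006 Y123.527
G1 X140.192 Y96.978
G1 X238.770 Y101.315
G1 X221.291 Y127.951
M5
G00 X132.523 Y28.231
M3 S529
G1 X145.022 Y36.468 F1317
G1 X153.259 Y23.969
G1 X140.760 Y15.732
G1 X132.523 Y28.231
M5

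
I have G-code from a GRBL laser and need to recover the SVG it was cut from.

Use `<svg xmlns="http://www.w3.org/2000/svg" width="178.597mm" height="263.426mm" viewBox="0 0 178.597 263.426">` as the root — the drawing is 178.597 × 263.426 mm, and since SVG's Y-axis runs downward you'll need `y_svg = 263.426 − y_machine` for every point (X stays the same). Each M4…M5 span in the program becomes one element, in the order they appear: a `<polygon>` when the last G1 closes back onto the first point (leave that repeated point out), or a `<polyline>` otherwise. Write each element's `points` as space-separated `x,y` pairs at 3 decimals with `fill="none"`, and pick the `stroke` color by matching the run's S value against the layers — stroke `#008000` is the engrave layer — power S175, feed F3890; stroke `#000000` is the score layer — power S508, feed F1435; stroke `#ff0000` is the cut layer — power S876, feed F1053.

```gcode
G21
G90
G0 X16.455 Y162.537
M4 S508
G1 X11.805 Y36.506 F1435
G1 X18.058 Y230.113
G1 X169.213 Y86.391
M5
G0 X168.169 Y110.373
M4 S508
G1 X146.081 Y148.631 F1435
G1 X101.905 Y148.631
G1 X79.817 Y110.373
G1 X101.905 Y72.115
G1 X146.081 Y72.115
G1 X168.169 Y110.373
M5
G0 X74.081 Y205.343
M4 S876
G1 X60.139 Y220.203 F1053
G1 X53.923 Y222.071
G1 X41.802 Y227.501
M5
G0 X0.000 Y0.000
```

Each laser-on run becomes one SVG element. Flip Y back into SVG space with y_svg = 263.426 − y_machine.

Run 1: S508 ⇒ score layer `#000000`. The run is open, so emit a `<polyline>` with points (Y-flipped): 16.455,100.889 11.805,226.920 18.058,33.313 169.213,177.035.

Run 2: S508 ⇒ score layer `#000000`. The run returns to its start, so emit a `<polygon>` with points (Y-flipped): 168.169,153.053 146.081,114.795 101.905,114.795 79.817,153.053 101.905,191.311 146.081,191.311.

Run 3: the run's S876 means `#ff0000` (cut). The run is open, so emit a `<polyline>` with points (Y-flipped): 74.081,58.083 60.139,43.223 53.923,41.355 41.802,35.925.

<svg xmlns="http://www.w3.org/2000/svg" width="178.597mm" height="263.426mm" viewBox="0 0 178.597 263.426">
  <polyline points="16.455,100.889 11.805,226.920 18.058,33.313 169.213,177.035" fill="none" stroke="#000000"/>
  <polygon points="168.169,153.053 146.081,114.795 101.905,114.795 79.817,153.053 101.905,191.311 146.081,191.311" fill="none" stroke="#000000"/>
  <polyline points="74.081,58.083 60.139,43.223 53.923,41.355 41.802,35.925" fill="none" stroke="#ff0000"/>
</svg>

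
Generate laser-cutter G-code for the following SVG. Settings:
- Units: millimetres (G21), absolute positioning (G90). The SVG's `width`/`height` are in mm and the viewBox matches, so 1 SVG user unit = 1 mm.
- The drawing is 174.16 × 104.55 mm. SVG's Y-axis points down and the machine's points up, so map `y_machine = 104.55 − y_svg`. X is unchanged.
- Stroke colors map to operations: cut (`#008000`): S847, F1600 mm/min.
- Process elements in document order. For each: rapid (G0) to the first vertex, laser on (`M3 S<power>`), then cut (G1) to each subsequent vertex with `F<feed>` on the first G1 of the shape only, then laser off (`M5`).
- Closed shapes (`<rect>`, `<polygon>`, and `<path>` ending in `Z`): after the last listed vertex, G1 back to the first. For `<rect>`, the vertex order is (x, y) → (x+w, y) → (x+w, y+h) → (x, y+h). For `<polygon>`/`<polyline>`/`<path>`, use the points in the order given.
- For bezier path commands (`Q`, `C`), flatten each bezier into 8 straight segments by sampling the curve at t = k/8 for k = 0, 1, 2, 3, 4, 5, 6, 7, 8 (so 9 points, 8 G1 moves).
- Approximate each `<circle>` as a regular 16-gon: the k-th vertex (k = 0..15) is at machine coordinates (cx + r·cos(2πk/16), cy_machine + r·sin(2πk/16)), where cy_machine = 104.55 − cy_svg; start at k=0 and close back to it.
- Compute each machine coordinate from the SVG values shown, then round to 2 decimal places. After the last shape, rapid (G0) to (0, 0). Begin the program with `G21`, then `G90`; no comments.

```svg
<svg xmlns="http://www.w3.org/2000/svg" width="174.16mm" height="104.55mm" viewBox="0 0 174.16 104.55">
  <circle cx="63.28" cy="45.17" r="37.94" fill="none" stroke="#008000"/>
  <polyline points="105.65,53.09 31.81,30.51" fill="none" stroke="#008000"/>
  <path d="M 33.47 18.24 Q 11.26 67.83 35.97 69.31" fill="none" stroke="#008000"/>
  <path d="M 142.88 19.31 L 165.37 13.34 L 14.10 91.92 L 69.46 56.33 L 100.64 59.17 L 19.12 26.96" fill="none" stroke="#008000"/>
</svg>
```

viewBox `0 0 174.16 104.55` with mm width/height → 1 unit = 1 mm. Flip: y_m = 104.55 − y_svg.

**Shape 1** — `<circle>` circle, stroke `#008000` → cut (S847, F1600). Machine vertices: (101.22,59.38) → (98.33,73.90) → (90.11,86.21) → (77.80,94.43) → (63.28,97.32) → (48.76,94.43) → (36.45,86.21) → (28.23,73.90) → (25.34,59.38) → (28.23,44.86) → (36.45,32.55) → (48.76,24.33) → (63.28,21.44) → (77.80,24.33) → (90.11,32.55) → (98.33,44.86) → (101.22,59.38). Closed: final G1 returns to the first vertex.

**Shape 2** — `<polyline>` line segment, stroke `#008000` → cut (S847, F1600). Machine vertices: (105.65,51.46) → (31.81,74.04). Open path.

**Shape 3** — `<path>` quadratic bezier, stroke `#008000` → cut (S847, F1600). Control points (SVG): P0=(33.47,18.24), P1=(11.26,67.83), P2=(35.97,69.31); sampled at t=k/8. Machine vertices: (33.47,86.31) → (28.65,74.66) → (25.30,64.52) → (23.41,55.88) → (22.99,48.75) → (24.04,43.12) → (26.55,38.99) → (30.53,36.36) → (35.97,35.24). Open path.

**Shape 4** — `<path>` open polyline, stroke `#008000` → cut (S847, F1600). Machine vertices: (142.88,85.24) → (165.37,91.21) → (14.10,12.63) → (69.46,48.22) → (100.64,45.38) → (19.12,77.59). Open path.

G21
G90
G0 X101.22 Y59.38
M3 S847
G1 X98.33 Y73.90 F1600
G1 X90.11 Y86.21
G1 X77.80 Y94.43
G1 X63.28 Y97.32
G1 X48.76 Y94.43
G1 X36.45 Y86.21
G1 X28.23 Y73.90
G1 X25.34 Y59.38
G1 X28.23 Y44.86
G1 X36.45 Y32.55
G1 X48.76 Y24.33
G1 X63.28 Y21.44
G1 X77.80 Y24.33
G1 X90.11 Y32.55
G1 X98.33 Y44.86
G1 X101.22 Y59.38
M5
G0 X105.65 Y51.46
M3 S847
G1 X31.81 Y74.04 F1600
M5
G0 X33.47 Y86.31
M3 S847
G1 X28.65 Y74.66 F1600
G1 X25.30 Y64.52
G1 X23.41 Y55.88
G1 X22.99 Y48.75
G1 X24.04 Y43.12
G1 X26.55 Y38.99
G1 X30.53 Y36.36
G1 X35.97 Y35.24
M5
G0 X142.88 Y85.24
M3 S847
G1 X165.37 Y91.21 F1600
G1 X14.10 Y12.63
G1 X69.46 Y48.22
G1 X100.64 Y45.38
G1 X19.12 Y77.59
M5
G0 X0.00 Y0.00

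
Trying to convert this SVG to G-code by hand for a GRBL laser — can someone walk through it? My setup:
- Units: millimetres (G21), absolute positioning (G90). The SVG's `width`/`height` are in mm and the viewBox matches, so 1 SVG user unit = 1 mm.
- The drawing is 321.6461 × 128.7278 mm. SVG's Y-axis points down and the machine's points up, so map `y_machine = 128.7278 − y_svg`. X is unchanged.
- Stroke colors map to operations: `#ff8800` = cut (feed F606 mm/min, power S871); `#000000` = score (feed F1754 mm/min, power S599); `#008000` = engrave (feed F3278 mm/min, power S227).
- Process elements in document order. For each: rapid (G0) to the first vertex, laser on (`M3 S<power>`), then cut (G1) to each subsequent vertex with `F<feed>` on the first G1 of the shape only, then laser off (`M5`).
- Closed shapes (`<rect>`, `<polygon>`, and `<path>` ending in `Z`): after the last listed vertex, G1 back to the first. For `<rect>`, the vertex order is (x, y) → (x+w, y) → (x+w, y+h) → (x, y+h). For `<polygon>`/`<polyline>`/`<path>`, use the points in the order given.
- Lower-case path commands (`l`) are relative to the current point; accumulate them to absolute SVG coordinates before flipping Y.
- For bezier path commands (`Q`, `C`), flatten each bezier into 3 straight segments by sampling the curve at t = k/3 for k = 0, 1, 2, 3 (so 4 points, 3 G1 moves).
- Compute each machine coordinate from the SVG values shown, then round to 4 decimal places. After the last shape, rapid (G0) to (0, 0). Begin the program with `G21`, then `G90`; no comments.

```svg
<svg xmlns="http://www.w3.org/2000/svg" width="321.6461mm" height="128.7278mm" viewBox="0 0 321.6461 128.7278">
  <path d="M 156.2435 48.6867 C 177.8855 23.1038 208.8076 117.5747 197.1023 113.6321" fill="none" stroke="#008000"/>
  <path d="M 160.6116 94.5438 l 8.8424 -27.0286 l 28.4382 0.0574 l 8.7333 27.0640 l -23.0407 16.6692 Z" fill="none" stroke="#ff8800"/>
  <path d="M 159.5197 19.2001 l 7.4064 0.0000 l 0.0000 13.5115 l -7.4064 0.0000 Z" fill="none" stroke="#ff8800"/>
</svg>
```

Since the viewBox matches the mm dimensions, user units are millimetres directly. The only transform is the Y-flip y_m = 128.7278 − y_svg.

Shape 1 is a cubic bezier drawn with `<path>`. Its stroke #008000 means engrave at S227, F3278. After flipping Y the toolpath is (156.2435,80.0411) → (179.0564,73.6974) → (196.5210,35.8662) → (197.1023,15.0957).

Shape 2 is a regular polygon drawn with `<path>`. Its stroke #ff8800 means cut at S871, F606. After flipping Y the toolpath is (160.6116,34.1840) → (169.4540,61.2126) → (197.8922,61.1552) → (206.6255,34.0912) → (183.5848,17.4220) → (160.6116,34.1840), returning to the start.

Shape 3 is a rectangle drawn with `<path>`. Its stroke #ff8800 means cut at S871, F606. After flipping Y the toolpath is (159.5197,109.5277) → (166.9261,109.5277) → (166.9261,96.0162) → (159.5197,96.0162) → (159.5197,109.5277), returning to the start.

G21
G90
G0 X156.2435 Y80.0411
M3 S227
G1 X179.0564 Y73.6974 F3278
G1 X196.5210 Y35.8662
G1 X197.1023 Y15.0957
M5
G0 X160.6116 Y34.1840
M3 S871
G1 X169.4540 Y61.2126 F606
G1 X197.8922 Y61.1552
G1 X206.6255 Y34.0912
G1 X183.5848 Y17.4220
G1 X160.6116 Y34.1840
M5
G0 X159.5197 Y109.5277
M3 S871
G1 X166.9261 Y109.5277 F606
G1 X166.9261 Y96.0162
G1 X159.5197 Y96.0162
G1 X159.5197 Y109.5277
M5
G0 X0.0000 Y0.0000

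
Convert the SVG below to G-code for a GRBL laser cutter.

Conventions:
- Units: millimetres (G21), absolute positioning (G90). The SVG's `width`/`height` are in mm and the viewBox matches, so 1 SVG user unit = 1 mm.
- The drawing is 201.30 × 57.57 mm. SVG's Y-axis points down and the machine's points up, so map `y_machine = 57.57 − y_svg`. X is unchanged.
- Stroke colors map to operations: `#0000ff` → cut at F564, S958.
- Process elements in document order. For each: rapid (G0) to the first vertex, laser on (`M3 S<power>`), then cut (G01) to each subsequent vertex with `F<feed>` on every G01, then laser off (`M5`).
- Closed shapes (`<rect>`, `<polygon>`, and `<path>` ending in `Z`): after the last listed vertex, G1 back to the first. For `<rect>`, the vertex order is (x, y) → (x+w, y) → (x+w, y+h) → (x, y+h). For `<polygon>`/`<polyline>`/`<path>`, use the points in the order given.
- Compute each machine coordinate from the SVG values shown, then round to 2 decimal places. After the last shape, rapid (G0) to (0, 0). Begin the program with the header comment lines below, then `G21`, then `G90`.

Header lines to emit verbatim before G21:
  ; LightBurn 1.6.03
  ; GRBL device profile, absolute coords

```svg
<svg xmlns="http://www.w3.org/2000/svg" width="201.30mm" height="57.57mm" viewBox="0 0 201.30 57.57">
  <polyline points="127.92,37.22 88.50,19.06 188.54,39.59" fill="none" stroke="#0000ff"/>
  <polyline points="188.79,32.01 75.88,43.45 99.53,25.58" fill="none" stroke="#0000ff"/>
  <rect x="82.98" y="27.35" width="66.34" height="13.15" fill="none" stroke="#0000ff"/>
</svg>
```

viewBox `0 0 201.30 57.57` with mm width/height → 1 unit = 1 mm. Flip: y_m = 57.57 − y_svg.

**Shape 1** — `<polyline>` open polyline, stroke `#0000ff` → cut (S958, F564). Machine vertices: (127.92,20.35) → (88.50,38.51) → (188.54,17.98). Open path.

**Shape 2** — `<polyline>` open polyline, stroke `#0000ff` → cut (S958, F564). Machine vertices: (188.79,25.56) → (75.88,14.12) → (99.53,31.99). Open path.

**Shape 3** — `<rect>` rectangle, stroke `#0000ff` → cut (S958, F564). Machine vertices: (82.98,30.22) → (149.32,30.22) → (149.32,17.07) → (82.98,17.07) → (82.98,30.22). Closed: final G1 returns to the first vertex.

; LightBurn 1.6.03
; GRBL device profile, absolute coords
G21
G90
G0 X127.92 Y20.35
M3 S958
G01 X88.50 Y38.51 F564
G01 X188.54 Y17.98 F564
M5
G0 X188.79 Y25.56
M3 S958
G01 X75.88 Y14.12 F564
G01 X99.53 Y31.99 F564
M5
G0 X82.98 Y30.22
M3 S958
G01 X149.32 Y30.22 F564
G01 X149.32 Y17.07 F564
G01 X82.98 Y17.07 F564
G01 X82.98 Y30.22 F564
M5
G0 X0.00 Y0.00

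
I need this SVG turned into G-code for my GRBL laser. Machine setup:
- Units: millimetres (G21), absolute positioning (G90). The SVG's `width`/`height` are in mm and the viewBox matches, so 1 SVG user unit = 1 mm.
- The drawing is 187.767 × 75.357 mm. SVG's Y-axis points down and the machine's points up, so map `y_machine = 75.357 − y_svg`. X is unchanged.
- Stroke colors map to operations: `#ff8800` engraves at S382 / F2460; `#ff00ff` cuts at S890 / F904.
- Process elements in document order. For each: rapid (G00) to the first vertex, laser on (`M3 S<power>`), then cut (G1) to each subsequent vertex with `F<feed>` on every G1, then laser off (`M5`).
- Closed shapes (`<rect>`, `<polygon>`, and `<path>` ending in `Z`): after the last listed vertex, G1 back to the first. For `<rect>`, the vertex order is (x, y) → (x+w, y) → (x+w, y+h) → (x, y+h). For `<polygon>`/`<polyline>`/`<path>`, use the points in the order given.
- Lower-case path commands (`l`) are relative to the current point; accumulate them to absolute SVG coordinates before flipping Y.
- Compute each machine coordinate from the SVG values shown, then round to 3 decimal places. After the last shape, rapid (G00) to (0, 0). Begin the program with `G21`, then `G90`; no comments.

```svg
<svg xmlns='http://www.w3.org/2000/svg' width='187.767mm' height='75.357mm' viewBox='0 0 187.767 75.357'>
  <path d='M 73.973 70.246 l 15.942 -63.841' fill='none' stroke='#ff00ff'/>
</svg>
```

G21
G90
G00 X73.973 Y5.111
M3 S890
G1 X89.915 Y68.952 F904
M5
G00 X0.000 Y0.000

1 u = 1 mm; y_m = 75.357 − y.

[1] `<path>` line segment, #ff00ff→cut S890 F904: (73.973,5.111) → (89.915,68.952)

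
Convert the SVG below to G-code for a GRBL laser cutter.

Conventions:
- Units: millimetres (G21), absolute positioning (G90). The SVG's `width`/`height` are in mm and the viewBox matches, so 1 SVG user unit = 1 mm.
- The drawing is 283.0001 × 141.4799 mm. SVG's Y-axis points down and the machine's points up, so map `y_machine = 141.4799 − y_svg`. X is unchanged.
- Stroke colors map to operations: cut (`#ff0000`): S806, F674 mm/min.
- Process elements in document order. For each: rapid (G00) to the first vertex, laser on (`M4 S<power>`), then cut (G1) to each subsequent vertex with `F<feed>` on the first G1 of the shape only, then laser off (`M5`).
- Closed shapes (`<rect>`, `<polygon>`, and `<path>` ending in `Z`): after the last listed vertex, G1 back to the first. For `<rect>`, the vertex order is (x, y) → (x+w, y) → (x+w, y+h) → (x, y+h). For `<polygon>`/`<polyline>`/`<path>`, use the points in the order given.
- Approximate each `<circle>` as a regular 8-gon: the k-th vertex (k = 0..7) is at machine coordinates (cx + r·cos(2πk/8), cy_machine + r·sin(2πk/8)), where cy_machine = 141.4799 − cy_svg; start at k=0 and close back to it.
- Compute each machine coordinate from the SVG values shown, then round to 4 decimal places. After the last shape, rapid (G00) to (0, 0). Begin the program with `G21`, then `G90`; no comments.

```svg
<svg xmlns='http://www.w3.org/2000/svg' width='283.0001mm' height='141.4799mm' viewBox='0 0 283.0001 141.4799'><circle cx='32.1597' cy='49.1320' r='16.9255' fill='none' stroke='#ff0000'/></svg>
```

G21
G90
G00 X49.0852 Y92.3479
M4 S806
G1 X44.1278 Y104.3160 F674
G1 X32.1597 Y109.2734
G1 X20.1916 Y104.3160
G1 X15.2342 Y92.3479
G1 X20.1916 Y80.3798
G1 X32.1597 Y75.4224
G1 X44.1278 Y80.3798
G1 X49.0852 Y92.3479
M5
G00 X0.0000 Y0.0000

Since the viewBox matches the mm dimensions, user units are millimetres directly. The only transform is the Y-flip y_m = 141.4799 − y_svg.

Shape 1 is a circle drawn with `<circle>`. Its stroke #ff0000 means cut at S806, F674. After flipping Y the toolpath is (49.0852,92.3479) → (44.1278,104.3160) → (32.1597,109.2734) → (20.1916,104.3160) → (15.2342,92.3479) → (20.1916,80.3798) → (32.1597,75.4224) → (44.1278,80.3798) → (49.0852,92.3479), returning to the start.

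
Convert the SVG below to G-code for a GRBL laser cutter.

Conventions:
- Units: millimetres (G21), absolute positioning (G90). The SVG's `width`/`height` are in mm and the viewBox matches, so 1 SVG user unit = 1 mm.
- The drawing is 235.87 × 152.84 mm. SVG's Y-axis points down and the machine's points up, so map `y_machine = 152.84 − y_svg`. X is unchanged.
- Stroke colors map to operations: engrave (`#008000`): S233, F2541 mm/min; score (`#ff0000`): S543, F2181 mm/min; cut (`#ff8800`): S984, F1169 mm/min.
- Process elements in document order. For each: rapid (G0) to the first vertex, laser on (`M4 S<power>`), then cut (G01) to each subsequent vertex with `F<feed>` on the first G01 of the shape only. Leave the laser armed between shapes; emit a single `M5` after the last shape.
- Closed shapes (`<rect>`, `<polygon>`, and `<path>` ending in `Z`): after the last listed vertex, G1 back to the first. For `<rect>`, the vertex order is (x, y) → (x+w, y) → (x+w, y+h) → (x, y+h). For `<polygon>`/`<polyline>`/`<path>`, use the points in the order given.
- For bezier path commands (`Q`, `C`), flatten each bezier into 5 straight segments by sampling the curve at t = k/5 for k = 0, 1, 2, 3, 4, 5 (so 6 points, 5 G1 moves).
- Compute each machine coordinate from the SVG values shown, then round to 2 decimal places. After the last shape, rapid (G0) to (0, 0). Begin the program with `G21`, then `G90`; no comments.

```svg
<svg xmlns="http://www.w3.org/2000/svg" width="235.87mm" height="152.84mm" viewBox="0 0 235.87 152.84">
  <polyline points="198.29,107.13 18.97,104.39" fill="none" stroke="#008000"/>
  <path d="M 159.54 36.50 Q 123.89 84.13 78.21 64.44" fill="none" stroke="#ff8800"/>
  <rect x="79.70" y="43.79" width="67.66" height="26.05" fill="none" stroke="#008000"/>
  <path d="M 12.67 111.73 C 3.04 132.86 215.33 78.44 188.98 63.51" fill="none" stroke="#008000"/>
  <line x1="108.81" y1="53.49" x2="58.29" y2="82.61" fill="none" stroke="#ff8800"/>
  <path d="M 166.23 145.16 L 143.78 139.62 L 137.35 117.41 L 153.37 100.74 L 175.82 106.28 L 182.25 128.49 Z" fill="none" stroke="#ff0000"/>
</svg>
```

Since the viewBox matches the mm dimensions, user units are millimetres directly. The only transform is the Y-flip y_m = 152.84 − y_svg.

Shape 1 is a line segment drawn with `<polyline>`. Its stroke #008000 means engrave at S233, F2541. After flipping Y the toolpath is (198.29,45.71) → (18.97,48.45).

Shape 2 is a quadratic bezier drawn with `<path>`. Its stroke #ff8800 means cut at S984, F1169. After flipping Y the toolpath is (159.54,116.34) → (144.88,99.98) → (129.42,89.01) → (113.15,83.42) → (96.08,83.22) → (78.21,88.40).

Shape 3 is a rectangle drawn with `<rect>`. Its stroke #008000 means engrave at S233, F2541. After flipping Y the toolpath is (79.70,109.05) → (147.36,109.05) → (147.36,83.00) → (79.70,83.00) → (79.70,109.05), returning to the start.

Shape 4 is a cubic bezier drawn with `<path>`. Its stroke #008000 means engrave at S233, F2541. After flipping Y the toolpath is (12.67,41.11) → (29.84,36.58) → (78.16,44.66) → (135.53,59.82) → (179.84,76.55) → (188.98,89.33).

Shape 5 is a line segment drawn with `<line>`. Its stroke #ff8800 means cut at S984, F1169. After flipping Y the toolpath is (108.81,99.35) → (58.29,70.23).

Shape 6 is a regular polygon drawn with `<path>`. Its stroke #ff0000 means score at S543, F2181. After flipping Y the toolpath is (166.23,7.68) → (143.78,13.22) → (137.35,35.43) → (153.37,52.10) → (175.82,46.56) → (182.25,24.35) → (166.23,7.68), returning to the start.

G21
G90
G0 X198.29 Y45.71
M4 S233
G01 X18.97 Y48.45 F2541
G0 X159.54 Y116.34
M4 S984
G01 X144.88 Y99.98 F1169
G01 X129.42 Y89.01
G01 X113.15 Y83.42
G01 X96.08 Y83.22
G01 X78.21 Y88.40
G0 X79.70 Y109.05
M4 S233
G01 X147.36 Y109.05 F2541
G01 X147.36 Y83.00
G01 X79.70 Y83.00
G01 X79.70 Y109.05
G0 X12.67 Y41.11
M4 S233
G01 X29.84 Y36.58 F2541
G01 X78.16 Y44.66
G01 X135.53 Y59.82
G01 X179.84 Y76.55
G01 X188.98 Y89.33
G0 X108.81 Y99.35
M4 S984
G01 X58.29 Y70.23 F1169
G0 X166.23 Y7.68
M4 S543
G01 X143.78 Y13.22 F2181
G01 X137.35 Y35.43
G01 X153.37 Y52.10
G01 X175.82 Y46.56
G01 X182.25 Y24.35
G01 X166.23 Y7.68
M5
G0 X0.00 Y0.00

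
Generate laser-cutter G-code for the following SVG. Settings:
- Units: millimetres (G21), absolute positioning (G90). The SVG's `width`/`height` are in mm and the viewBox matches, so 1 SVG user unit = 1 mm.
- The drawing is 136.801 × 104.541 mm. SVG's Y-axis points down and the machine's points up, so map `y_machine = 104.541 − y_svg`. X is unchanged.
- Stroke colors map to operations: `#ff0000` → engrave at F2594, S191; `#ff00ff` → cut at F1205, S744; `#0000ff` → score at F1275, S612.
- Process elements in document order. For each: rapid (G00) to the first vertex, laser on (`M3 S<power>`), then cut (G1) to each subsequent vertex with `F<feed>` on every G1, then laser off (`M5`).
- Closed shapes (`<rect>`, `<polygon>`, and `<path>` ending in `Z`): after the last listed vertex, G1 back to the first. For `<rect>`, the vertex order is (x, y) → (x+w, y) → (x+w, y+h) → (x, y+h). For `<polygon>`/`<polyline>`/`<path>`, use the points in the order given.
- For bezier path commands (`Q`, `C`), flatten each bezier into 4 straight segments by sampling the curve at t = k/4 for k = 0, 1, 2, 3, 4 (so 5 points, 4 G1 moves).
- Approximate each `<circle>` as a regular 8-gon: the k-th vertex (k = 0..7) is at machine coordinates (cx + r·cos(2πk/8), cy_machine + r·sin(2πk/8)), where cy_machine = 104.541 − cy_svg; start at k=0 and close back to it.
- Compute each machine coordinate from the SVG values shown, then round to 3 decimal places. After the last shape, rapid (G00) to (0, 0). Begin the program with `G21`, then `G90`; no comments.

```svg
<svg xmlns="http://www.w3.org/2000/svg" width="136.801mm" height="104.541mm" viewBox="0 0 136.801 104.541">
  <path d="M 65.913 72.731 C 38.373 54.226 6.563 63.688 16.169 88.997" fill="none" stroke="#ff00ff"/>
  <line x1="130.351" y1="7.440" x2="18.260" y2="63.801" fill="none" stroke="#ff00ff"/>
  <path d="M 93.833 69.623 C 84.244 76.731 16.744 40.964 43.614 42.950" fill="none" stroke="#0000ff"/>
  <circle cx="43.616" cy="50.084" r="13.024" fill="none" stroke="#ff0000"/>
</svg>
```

G21
G90
G00 X65.913 Y31.810
M3 S744
G1 X45.171 Y40.634 F1205
G1 X27.111 Y40.107 F1205
G1 X16.016 Y31.365 F1205
G1 X16.169 Y15.544 F1205
M5
G00 X130.351 Y97.101
M3 S744
G1 X18.260 Y40.740 F1205
M5
G00 X93.833 Y34.918
M3 S612
G1 X78.162 Y36.366 F1275
G1 X55.051 Y46.334 F1275
G1 X38.776 Y57.262 F1275
G1 X43.614 Y61.591 F1275
M5
G00 X56.640 Y54.457
M3 S191
G1 X52.825 Y63.666 F2594
G1 X43.616 Y67.481 F2594
G1 X34.407 Y63.666 F2594
G1 X30.592 Y54.457 F2594
G1 X34.407 Y45.248 F2594
G1 X43.616 Y41.433 F2594
G1 X52.825 Y45.248 F2594
G1 X56.640 Y54.457 F2594
M5
G00 X0.000 Y0.000

viewBox `0 0 136.801 104.541` with mm width/height → 1 unit = 1 mm. Flip: y_m = 104.541 − y_svg.

**Shape 1** — `<path>` cubic bezier, stroke `#ff00ff` → cut (S744, F1205). Control points (SVG): P0=(65.913,72.731), P1=(38.373,54.226), P2=(6.563,63.688), P3=(16.169,88.997); sampled at t=k/4. Machine vertices: (65.913,31.810) → (45.171,40.634) → (27.111,40.107) → (16.016,31.365) → (16.169,15.544). Open path.

**Shape 2** — `<line>` line segment, stroke `#ff00ff` → cut (S744, F1205). Machine vertices: (130.351,97.101) → (18.260,40.740). Open path.

**Shape 3** — `<path>` cubic bezier, stroke `#0000ff` → score (S612, F1275). Control points (SVG): P0=(93.833,69.623), P1=(84.244,76.731), P2=(16.744,40.964), P3=(43.614,42.950); sampled at t=k/4. Machine vertices: (93.833,34.918) → (78.162,36.366) → (55.051,46.334) → (38.776,57.262) → (43.614,61.591). Open path.

**Shape 4** — `<circle>` circle, stroke `#ff0000` → engrave (S191, F2594). Machine vertices: (56.640,54.457) → (52.825,63.666) → (43.616,67.481) → (34.407,63.666) → (30.592,54.457) → (34.407,45.248) → (43.616,41.433) → (52.825,45.248) → (56.640,54.457). Closed: final G1 returns to the first vertex.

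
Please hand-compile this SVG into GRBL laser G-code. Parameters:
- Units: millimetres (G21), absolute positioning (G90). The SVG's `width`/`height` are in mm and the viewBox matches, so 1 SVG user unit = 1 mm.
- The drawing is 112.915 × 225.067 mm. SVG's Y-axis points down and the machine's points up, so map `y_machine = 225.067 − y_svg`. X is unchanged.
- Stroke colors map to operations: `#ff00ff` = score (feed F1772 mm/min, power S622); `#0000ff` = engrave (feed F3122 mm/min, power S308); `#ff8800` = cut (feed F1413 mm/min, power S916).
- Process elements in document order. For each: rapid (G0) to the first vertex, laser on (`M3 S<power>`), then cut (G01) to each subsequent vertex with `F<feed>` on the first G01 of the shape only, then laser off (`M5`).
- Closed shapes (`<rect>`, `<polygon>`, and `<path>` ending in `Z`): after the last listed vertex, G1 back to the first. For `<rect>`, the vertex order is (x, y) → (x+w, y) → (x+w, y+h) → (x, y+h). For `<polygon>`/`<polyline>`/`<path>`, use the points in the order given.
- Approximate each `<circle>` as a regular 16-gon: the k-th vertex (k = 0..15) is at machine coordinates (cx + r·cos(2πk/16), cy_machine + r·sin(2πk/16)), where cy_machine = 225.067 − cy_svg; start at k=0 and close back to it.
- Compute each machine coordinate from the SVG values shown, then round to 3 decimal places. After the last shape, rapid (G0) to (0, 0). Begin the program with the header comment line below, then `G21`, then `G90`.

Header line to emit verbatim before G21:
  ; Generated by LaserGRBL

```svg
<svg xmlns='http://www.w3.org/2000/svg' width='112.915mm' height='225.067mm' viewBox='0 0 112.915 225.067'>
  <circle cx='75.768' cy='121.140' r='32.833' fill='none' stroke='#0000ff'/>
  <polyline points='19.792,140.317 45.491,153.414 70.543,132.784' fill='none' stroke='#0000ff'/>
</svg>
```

viewBox `0 0 112.915 225.067` with mm width/height → 1 unit = 1 mm. Flip: y_m = 225.067 − y_svg.

**Shape 1** — `<circle>` circle, stroke `#0000ff` → engrave (S308, F3122). Machine vertices: (108.601,103.927) → (106.102,116.492) → (98.984,127.143) → (88.333,134.261) → (75.768,136.760) → (63.203,134.261) → (52.552,127.143) → (45.434,116.492) → (42.935,103.927) → (45.434,91.362) → (52.552,80.711) → (63.203,73.593) → (75.768,71.094) → (88.333,73.593) → (98.984,80.711) → (106.102,91.362) → (108.601,103.927). Closed: final G1 returns to the first vertex.

**Shape 2** — `<polyline>` open polyline, stroke `#0000ff` → engrave (S308, F3122). Machine vertices: (19.792,84.750) → (45.491,71.653) → (70.543,92.283). Open path.

; Generated by LaserGRBL
G21
G90
G0 X108.601 Y103.927
M3 S308
G01 X106.102 Y116.492 F3122
G01 X98.984 Y127.143
G01 X88.333 Y134.261
G01 X75.768 Y136.760
G01 X63.203 Y134.261
G01 X52.552 Y127.143
G01 X45.434 Y116.492
G01 X42.935 Y103.927
G01 X45.434 Y91.362
G01 X52.552 Y80.711
G01 X63.203 Y73.593
G01 X75.768 Y71.094
G01 X88.333 Y73.593
G01 X98.984 Y80.711
G01 X106.102 Y91.362
G01 X108.601 Y103.927
M5
G0 X19.792 Y84.750
M3 S308
G01 X45.491 Y71.653 F3122
G01 X70.543 Y92.283
M5
G0 X0.000 Y0.000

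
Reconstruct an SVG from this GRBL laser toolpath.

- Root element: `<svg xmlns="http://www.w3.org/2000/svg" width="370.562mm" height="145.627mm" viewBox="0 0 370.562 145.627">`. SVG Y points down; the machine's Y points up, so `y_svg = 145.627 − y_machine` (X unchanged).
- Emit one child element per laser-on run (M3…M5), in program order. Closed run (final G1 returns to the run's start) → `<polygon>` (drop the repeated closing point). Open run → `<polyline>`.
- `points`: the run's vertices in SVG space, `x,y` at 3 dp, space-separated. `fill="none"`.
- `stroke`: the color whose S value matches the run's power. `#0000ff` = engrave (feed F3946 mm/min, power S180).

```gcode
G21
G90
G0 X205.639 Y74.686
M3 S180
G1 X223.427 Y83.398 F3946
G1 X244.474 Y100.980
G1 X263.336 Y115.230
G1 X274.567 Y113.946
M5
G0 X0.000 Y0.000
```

Machine Y-up, SVG Y-down with viewBox height 145.627, so y_svg = 145.627 − y_machine; X carries over. Every run uses S180, so all elements get stroke `#0000ff` (engrave).

Run 1: The run is open, so emit a `<polyline>` with points (Y-flipped): 205.639,70.941 223.427,62.229 244.474,44.647 263.336,30.397 274.567,31.681.

<svg xmlns="http://www.w3.org/2000/svg" width="370.562mm" height="145.627mm" viewBox="0 0 370.562 145.627">
  <polyline points="205.639,70.941 223.427,62.229 244.474,44.647 263.336,30.397 274.567,31.681" fill="none" stroke="#0000ff"/>
</svg>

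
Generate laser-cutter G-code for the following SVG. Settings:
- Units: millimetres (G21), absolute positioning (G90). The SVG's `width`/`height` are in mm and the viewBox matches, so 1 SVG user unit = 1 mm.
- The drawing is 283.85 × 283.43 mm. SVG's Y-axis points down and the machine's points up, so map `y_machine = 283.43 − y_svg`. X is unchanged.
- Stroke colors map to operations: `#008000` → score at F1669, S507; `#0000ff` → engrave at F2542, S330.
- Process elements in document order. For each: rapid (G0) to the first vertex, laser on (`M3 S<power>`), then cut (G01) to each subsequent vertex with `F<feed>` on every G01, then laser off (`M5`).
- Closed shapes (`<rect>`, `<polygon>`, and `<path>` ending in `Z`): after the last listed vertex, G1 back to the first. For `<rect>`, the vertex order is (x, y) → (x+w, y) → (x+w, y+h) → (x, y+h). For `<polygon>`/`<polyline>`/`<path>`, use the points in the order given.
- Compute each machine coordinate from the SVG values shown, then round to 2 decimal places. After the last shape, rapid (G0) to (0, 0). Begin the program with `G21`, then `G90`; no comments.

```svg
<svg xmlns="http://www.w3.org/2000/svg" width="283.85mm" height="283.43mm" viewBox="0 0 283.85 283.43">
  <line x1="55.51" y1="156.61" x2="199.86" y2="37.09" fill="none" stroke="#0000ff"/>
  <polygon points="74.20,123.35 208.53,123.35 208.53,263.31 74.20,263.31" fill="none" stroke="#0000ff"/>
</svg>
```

Since the viewBox matches the mm dimensions, user units are millimetres directly. The only transform is the Y-flip y_m = 283.43 − y_svg.

Shape 1 is a line segment drawn with `<line>`. Its stroke #0000ff means engrave at S330, F2542. After flipping Y the toolpath is (55.51,126.82) → (199.86,246.34).

Shape 2 is a rectangle drawn with `<polygon>`. Its stroke #0000ff means engrave at S330, F2542. After flipping Y the toolpath is (74.20,160.08) → (208.53,160.08) → (208.53,20.12) → (74.20,20.12) → (74.20,160.08), returning to the start.

G21
G90
G0 X55.51 Y126.82
M3 S330
G01 X199.86 Y246.34 F2542
M5
G0 X74.20 Y160.08
M3 S330
G01 X208.53 Y160.08 F2542
G01 X208.53 Y20.12 F2542
G01 X74.20 Y20.12 F2542
G01 X74.20 Y160.08 F2542
M5
G0 X0.00 Y0.00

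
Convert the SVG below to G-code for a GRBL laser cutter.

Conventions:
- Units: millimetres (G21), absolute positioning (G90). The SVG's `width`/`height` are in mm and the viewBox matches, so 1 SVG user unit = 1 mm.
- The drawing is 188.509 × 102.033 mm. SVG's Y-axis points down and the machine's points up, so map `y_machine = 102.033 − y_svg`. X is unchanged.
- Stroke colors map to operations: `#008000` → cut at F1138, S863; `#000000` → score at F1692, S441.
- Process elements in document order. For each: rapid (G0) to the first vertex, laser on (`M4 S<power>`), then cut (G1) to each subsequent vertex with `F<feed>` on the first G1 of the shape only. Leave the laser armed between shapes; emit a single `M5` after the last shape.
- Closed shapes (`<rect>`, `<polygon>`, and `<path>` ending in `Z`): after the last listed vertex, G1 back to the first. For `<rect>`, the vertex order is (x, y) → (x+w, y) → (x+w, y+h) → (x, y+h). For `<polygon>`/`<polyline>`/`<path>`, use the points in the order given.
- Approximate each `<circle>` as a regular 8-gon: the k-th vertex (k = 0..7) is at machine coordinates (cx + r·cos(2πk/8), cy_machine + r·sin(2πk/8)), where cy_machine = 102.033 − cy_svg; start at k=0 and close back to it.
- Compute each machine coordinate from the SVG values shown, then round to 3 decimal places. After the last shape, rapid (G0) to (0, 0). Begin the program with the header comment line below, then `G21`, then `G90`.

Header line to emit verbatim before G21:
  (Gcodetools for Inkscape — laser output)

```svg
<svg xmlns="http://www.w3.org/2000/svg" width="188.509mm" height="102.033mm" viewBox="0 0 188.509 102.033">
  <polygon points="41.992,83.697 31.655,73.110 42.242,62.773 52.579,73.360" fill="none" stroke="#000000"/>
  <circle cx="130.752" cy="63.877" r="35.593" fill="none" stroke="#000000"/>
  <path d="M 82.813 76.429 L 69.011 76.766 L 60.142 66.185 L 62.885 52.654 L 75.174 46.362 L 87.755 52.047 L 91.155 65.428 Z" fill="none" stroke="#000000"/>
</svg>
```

viewBox `0 0 188.509 102.033` with mm width/height → 1 unit = 1 mm. Flip: y_m = 102.033 − y_svg.

**Shape 1** — `<polygon>` regular polygon, stroke `#000000` → score (S441, F1692). Machine vertices: (41.992,18.336) → (31.655,28.923) → (42.242,39.260) → (52.579,28.673) → (41.992,18.336). Closed: final G1 returns to the first vertex.

**Shape 2** — `<circle>` circle, stroke `#000000` → score (S441, F1692). Machine vertices: (166.345,38.156) → (155.920,63.324) → (130.752,73.749) → (105.584,63.324) → (95.159,38.156) → (105.584,12.988) → (130.752,2.563) → (155.920,12.988) → (166.345,38.156). Closed: final G1 returns to the first vertex.

**Shape 3** — `<path>` regular polygon, stroke `#000000` → score (S441, F1692). Machine vertices: (82.813,25.604) → (69.011,25.267) → (60.142,35.848) → (62.885,49.379) → (75.174,55.671) → (87.755,49.986) → (91.155,36.605) → (82.813,25.604). Closed: final G1 returns to the first vertex.

(Gcodetools for Inkscape — laser output)
G21
G90
G0 X41.992 Y18.336
M4 S441
G1 X31.655 Y28.923 F1692
G1 X42.242 Y39.260
G1 X52.579 Y28.673
G1 X41.992 Y18.336
G0 X166.345 Y38.156
M4 S441
G1 X155.920 Y63.324 F1692
G1 X130.752 Y73.749
G1 X105.584 Y63.324
G1 X95.159 Y38.156
G1 X105.584 Y12.988
G1 X130.752 Y2.563
G1 X155.920 Y12.988
G1 X166.345 Y38.156
G0 X82.813 Y25.604
M4 S441
G1 X69.011 Y25.267 F1692
G1 X60.142 Y35.848
G1 X62.885 Y49.379
G1 X75.174 Y55.671
G1 X87.755 Y49.986
G1 X91.155 Y36.605
G1 X82.813 Y25.604
M5
G0 X0.000 Y0.000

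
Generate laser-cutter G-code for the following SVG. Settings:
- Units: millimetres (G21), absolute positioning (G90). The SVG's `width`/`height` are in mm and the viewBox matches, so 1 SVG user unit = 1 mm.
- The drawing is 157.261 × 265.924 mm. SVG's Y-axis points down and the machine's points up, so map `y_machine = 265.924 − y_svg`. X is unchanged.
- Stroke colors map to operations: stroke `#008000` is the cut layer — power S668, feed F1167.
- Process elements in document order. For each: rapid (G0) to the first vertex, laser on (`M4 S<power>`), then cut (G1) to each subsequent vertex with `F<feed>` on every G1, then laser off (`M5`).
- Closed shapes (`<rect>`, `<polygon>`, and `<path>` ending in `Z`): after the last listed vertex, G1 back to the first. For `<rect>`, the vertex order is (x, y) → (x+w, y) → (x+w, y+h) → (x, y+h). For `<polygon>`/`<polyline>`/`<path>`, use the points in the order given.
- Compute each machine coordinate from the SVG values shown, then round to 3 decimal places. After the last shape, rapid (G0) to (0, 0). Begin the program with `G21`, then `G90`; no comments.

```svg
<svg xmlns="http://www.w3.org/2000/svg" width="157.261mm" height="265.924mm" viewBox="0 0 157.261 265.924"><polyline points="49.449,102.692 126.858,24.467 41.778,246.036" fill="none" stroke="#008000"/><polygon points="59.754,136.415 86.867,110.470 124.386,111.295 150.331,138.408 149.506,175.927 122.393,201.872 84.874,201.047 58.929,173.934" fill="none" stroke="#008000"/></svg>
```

G21
G90
G0 X49.449 Y163.232
M4 S668
G1 X126.858 Y241.457 F1167
G1 X41.778 Y19.888 F1167
M5
G0 X59.754 Y129.509
M4 S668
G1 X86.867 Y155.454 F1167
G1 X124.386 Y154.629 F1167
G1 X150.331 Y127.516 F1167
G1 X149.506 Y89.997 F1167
G1 X122.393 Y64.052 F1167
G1 X84.874 Y64.877 F1167
G1 X58.929 Y91.990 F1167
G1 X59.754 Y129.509 F1167
M5
G0 X0.000 Y0.000

viewBox `0 0 157.261 265.924` with mm width/height → 1 unit = 1 mm. Flip: y_m = 265.924 − y_svg.

**Shape 1** — `<polyline>` open polyline, stroke `#008000` → cut (S668, F1167). Machine vertices: (49.449,163.232) → (126.858,241.457) → (41.778,19.888). Open path.

**Shape 2** — `<polygon>` regular polygon, stroke `#008000` → cut (S668, F1167). Machine vertices: (59.754,129.509) → (86.867,155.454) → (124.386,154.629) → (150.331,127.516) → (149.506,89.997) → (122.393,64.052) → (84.874,64.877) → (58.929,91.990) → (59.754,129.509). Closed: final G1 returns to the first vertex.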